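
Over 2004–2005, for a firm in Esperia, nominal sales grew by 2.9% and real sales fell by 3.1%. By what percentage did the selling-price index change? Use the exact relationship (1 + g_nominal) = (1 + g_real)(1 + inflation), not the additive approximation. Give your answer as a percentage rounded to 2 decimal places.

(1 + g_nom) = (1 + g_real)(1 + π), so π = 1.0290 / 0.9690 − 1 = 0.06192.

6.19%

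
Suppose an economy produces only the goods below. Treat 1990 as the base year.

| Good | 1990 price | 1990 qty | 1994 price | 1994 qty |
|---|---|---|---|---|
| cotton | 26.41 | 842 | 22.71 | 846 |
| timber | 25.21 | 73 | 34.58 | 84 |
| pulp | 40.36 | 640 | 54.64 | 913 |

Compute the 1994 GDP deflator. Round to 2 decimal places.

Nominal GDP 1994 = 22.71·846 + 34.58·84 + 54.64·913 = 72003.70.
Real GDP 1994 (at 1990 prices) = 26.41·846 + 25.21·84 + 40.36·913 = 61309.18.
Deflator = Nominal/Real × 100 = 72003.70/61309.18 × 100 = 117.444.

117.44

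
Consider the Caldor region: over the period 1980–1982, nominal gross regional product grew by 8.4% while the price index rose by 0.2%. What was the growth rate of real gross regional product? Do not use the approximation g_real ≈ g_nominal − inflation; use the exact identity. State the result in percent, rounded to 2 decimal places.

(1 + g_nom) = (1 + g_real)(1 + π), so g_real = 1.0840 / 1.0020 − 1 = 0.08184.

8.18%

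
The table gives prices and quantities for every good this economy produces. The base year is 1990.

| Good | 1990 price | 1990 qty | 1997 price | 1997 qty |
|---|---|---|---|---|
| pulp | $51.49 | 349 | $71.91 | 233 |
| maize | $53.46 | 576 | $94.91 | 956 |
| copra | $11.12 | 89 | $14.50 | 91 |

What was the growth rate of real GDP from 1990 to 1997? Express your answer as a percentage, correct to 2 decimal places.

28.87%

Real GDP 1990 = Nominal GDP 1990 = 51.49·349 + 53.46·576 + 11.12·89 = 49752.65.
Real GDP 1997 (at 1990 prices) = 51.49·233 + 53.46·956 + 11.12·91 = 64116.85.
Real growth = 64116.85/49752.65 − 1 = 0.2887.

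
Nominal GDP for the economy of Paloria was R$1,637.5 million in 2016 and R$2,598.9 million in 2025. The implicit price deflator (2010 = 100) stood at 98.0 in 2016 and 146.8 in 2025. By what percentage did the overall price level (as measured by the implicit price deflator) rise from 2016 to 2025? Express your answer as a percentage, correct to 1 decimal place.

49.8%

Price-level change = 146.8 / 98.0 − 1 = 0.4980.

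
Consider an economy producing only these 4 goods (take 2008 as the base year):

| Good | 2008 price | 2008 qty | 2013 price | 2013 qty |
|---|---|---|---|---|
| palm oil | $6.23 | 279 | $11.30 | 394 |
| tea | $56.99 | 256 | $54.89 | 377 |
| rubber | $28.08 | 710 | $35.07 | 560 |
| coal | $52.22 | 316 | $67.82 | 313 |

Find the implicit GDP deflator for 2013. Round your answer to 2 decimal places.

Nominal GDP 2013 = 11.30·394 + 54.89·377 + 35.07·560 + 67.82·313 = 66012.59.
Real GDP 2013 (at 2008 prices) = 6.23·394 + 56.99·377 + 28.08·560 + 52.22·313 = 56009.51.
Deflator = Nominal/Real × 100 = 66012.59/56009.51 × 100 = 117.860.

117.86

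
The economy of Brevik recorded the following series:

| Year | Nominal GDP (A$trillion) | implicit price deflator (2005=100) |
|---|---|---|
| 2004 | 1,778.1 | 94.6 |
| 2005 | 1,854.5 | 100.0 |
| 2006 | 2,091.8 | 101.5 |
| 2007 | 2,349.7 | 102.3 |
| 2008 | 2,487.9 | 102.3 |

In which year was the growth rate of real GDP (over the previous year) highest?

2007

2005: real = 1854.5/1.000 = 1854.50; growth vs 2004 (1879.60) = -1.34%.
2006: real = 2091.8/1.015 = 2060.89; growth vs 2005 (1854.50) = 11.13%.
2007: real = 2349.7/1.023 = 2296.87; growth vs 2006 (2060.89) = 11.45%.
2008: real = 2487.9/1.023 = 2431.96; growth vs 2007 (2296.87) = 5.88%.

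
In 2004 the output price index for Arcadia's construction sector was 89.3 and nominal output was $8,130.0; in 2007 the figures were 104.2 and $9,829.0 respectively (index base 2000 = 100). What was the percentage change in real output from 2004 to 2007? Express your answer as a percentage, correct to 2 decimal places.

3.61%

Deflate each year: 2004 → 8130.0/0.893 = 9104.14; 2007 → 9829.0/1.042 = 9432.82.
So real output changed by 9432.82/9104.14 − 1 = 0.0361, i.e. 3.61%.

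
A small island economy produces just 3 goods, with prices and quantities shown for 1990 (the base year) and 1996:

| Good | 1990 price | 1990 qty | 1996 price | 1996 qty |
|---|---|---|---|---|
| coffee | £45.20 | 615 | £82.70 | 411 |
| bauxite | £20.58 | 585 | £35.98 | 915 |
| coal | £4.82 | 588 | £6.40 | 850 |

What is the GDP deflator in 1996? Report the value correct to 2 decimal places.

Nominal GDP 1996 = 82.70·411 + 35.98·915 + 6.40·850 = 72351.40.
Real GDP 1996 (at 1990 prices) = 45.20·411 + 20.58·915 + 4.82·850 = 41504.90.
Deflator = Nominal/Real × 100 = 72351.40/41504.90 × 100 = 174.320.

174.32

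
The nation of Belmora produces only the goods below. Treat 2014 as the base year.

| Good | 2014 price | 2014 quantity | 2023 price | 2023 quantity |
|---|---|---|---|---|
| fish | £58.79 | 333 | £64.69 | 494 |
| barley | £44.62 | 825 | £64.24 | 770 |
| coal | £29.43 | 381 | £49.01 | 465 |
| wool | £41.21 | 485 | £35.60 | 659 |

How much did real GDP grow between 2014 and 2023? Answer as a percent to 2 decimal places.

Real GDP 2014 = Nominal GDP 2014 = 58.79·333 + 44.62·825 + 29.43·381 + 41.21·485 = 87588.25.
Real GDP 2023 (at 2014 prices) = 58.79·494 + 44.62·770 + 29.43·465 + 41.21·659 = 104242.00.
Real growth = 104242.00/87588.25 − 1 = 0.1901.

19.01%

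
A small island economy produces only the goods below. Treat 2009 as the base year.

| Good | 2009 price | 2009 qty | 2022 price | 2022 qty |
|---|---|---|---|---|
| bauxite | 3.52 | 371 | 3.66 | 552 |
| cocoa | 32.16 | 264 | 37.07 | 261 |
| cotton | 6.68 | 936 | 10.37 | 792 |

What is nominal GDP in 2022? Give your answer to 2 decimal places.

Nominal GDP 2022 = Σ (p_2022 × q_2022) = 3.66·552 + 37.07·261 + 10.37·792 = 19908.63.

19908.63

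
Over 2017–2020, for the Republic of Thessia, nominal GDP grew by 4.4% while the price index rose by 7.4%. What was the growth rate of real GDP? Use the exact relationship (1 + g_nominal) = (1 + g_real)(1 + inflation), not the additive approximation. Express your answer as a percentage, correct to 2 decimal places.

-2.79%

(1 + g_nom) = (1 + g_real)(1 + π), so g_real = 1.0440 / 1.0740 − 1 = -0.02793.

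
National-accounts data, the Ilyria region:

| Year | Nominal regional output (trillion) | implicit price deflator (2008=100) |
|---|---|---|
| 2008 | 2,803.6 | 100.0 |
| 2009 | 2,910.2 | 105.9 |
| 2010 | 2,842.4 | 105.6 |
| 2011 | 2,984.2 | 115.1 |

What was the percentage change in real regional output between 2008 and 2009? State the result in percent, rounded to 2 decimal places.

Real regional output 2008 = 2803.6/1.000 = 2803.60.
Real regional output 2009 = 2910.2/1.059 = 2748.06.
Change = 2748.06/2803.60 − 1 = -0.0198.

-1.98%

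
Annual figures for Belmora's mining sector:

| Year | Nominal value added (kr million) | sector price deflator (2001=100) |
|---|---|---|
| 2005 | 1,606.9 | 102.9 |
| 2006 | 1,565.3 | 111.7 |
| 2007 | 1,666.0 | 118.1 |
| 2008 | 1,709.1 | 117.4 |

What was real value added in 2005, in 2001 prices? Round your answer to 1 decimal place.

kr 1,561.6 million

Real value added 2005 = 1606.9 / 1.029 = 1561.61.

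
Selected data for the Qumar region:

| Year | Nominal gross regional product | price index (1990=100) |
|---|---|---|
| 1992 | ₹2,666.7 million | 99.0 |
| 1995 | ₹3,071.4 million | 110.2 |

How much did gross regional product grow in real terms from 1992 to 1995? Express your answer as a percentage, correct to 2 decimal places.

3.47%

Deflate each year: 1992 → 2666.7/0.990 = 2693.64; 1995 → 3071.4/1.102 = 2787.11.
So real gross regional product changed by 2787.11/2693.64 − 1 = 0.0347, i.e. 3.47%.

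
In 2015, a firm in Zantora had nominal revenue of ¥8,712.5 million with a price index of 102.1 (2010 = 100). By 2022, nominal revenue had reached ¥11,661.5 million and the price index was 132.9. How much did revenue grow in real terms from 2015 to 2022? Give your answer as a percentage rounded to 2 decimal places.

2.83%

Deflate each year: 2015 → 8712.5/1.021 = 8533.30; 2022 → 11661.5/1.329 = 8774.64.
So real revenue changed by 8774.64/8533.30 − 1 = 0.0283, i.e. 2.83%.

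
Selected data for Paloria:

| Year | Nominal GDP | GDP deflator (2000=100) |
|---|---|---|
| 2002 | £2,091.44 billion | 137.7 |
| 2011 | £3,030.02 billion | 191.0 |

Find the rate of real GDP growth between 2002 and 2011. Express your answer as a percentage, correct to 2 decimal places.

Real GDP 2002 = 2091.44 / 1.377 = 1518.84.
Real GDP 2011 = 3030.02 / 1.910 = 1586.40.
Real growth = 1586.40 / 1518.84 − 1 = 0.0445.

4.45%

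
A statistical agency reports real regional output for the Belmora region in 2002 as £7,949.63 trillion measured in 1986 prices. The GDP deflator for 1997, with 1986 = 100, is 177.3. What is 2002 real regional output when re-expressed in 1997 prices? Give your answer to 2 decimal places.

Real regional output in 1997 prices = Real regional output in 1986 prices × (P_1997/P_1986) = 7949.63 × 1.773 = 14094.69.

£14,094.69 trillion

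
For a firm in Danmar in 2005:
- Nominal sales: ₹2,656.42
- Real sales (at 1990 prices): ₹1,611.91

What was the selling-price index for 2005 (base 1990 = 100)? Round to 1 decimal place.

164.8

selling-price index = (Nominal / Real) × 100 = 2656.42 / 1611.91 × 100 = 164.80.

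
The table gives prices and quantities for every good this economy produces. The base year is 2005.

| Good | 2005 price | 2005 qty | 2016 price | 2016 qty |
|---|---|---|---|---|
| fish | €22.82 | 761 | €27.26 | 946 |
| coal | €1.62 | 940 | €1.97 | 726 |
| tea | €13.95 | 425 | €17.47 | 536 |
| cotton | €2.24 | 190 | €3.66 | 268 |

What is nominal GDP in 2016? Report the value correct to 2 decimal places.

Nominal GDP 2016 = Σ (p_2016 × q_2016) = 27.26·946 + 1.97·726 + 17.47·536 + 3.66·268 = 37562.98.

€37562.98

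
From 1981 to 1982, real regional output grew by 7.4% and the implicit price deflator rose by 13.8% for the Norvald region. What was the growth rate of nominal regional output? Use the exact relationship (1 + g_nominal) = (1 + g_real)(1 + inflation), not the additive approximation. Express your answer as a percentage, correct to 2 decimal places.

(1 + g_nom) = (1 + g_real)(1 + π) = 1.0740 × 1.1380 = 1.22221.

22.22%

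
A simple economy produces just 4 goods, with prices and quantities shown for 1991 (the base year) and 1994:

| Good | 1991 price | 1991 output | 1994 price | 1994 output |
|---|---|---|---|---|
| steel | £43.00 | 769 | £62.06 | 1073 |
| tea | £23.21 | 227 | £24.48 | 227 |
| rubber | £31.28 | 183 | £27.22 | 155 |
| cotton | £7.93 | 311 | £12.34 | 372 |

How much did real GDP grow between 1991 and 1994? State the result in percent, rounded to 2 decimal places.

27.25%

Real GDP 1991 = Nominal GDP 1991 = 43.00·769 + 23.21·227 + 31.28·183 + 7.93·311 = 46526.14.
Real GDP 1994 (at 1991 prices) = 43.00·1073 + 23.21·227 + 31.28·155 + 7.93·372 = 59206.03.
Real growth = 59206.03/46526.14 − 1 = 0.2725.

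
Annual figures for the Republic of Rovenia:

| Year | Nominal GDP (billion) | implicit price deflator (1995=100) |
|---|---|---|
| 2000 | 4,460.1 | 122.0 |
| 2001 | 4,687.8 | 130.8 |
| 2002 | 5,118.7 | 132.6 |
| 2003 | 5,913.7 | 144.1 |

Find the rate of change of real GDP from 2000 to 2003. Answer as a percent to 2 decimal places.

12.26%

Real GDP 2000 = 4460.1/1.220 = 3655.82.
Real GDP 2003 = 5913.7/1.441 = 4103.89.
Change = 4103.89/3655.82 − 1 = 0.1226.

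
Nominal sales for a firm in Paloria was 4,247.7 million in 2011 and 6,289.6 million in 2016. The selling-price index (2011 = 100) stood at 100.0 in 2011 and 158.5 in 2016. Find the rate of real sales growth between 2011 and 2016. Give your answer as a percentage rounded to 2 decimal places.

Real sales 2011 = 4247.7 / 1.000 = 4247.70.
Real sales 2016 = 6289.6 / 1.585 = 3968.20.
Real growth = 3968.20 / 4247.70 − 1 = -0.0658.

-6.58%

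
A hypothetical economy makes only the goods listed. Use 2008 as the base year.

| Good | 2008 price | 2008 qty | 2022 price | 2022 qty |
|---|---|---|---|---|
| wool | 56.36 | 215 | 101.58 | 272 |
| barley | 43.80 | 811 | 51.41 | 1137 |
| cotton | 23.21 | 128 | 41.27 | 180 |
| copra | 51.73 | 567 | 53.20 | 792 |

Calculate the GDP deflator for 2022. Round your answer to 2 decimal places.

Nominal GDP 2022 = 101.58·272 + 51.41·1137 + 41.27·180 + 53.20·792 = 135645.93.
Real GDP 2022 (at 2008 prices) = 56.36·272 + 43.80·1137 + 23.21·180 + 51.73·792 = 110278.48.
Deflator = Nominal/Real × 100 = 135645.93/110278.48 × 100 = 123.003.

123.00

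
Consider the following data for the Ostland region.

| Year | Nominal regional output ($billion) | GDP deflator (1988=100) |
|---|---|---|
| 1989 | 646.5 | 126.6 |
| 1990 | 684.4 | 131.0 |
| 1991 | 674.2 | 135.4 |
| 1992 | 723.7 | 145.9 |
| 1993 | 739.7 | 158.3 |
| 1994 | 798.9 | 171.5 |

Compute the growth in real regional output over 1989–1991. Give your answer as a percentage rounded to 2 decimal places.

Real regional output 1989 = 646.5/1.266 = 510.66.
Real regional output 1991 = 674.2/1.354 = 497.93.
Change = 497.93/510.66 − 1 = -0.0249.

-2.49%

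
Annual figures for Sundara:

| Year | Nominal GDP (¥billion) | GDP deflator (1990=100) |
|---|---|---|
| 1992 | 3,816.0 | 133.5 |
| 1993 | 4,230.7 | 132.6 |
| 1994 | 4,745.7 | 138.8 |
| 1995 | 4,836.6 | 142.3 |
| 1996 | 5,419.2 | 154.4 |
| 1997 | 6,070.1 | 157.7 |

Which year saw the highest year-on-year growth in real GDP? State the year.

1993

1993: real = 4230.7/1.326 = 3190.57; growth vs 1992 (2858.43) = 11.62%.
1994: real = 4745.7/1.388 = 3419.09; growth vs 1993 (3190.57) = 7.16%.
1995: real = 4836.6/1.423 = 3398.88; growth vs 1994 (3419.09) = -0.59%.
1996: real = 5419.2/1.544 = 3509.84; growth vs 1995 (3398.88) = 3.26%.
1997: real = 6070.1/1.577 = 3849.14; growth vs 1996 (3509.84) = 9.67%.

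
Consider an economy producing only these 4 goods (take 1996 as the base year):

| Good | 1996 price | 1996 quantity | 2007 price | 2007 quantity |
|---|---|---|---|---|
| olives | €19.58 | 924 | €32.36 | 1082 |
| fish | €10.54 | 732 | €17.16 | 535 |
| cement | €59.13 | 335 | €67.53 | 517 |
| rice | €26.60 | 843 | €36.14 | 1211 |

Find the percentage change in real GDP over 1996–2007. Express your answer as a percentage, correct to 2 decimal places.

31.70%

Real GDP 1996 = Nominal GDP 1996 = 19.58·924 + 10.54·732 + 59.13·335 + 26.60·843 = 68039.55.
Real GDP 2007 (at 1996 prices) = 19.58·1082 + 10.54·535 + 59.13·517 + 26.60·1211 = 89607.27.
Real growth = 89607.27/68039.55 − 1 = 0.3170.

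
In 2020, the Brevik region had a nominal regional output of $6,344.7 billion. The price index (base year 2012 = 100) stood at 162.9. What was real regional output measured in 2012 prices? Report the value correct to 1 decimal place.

$3,894.8 billion

Real regional output = Nominal / (price index/100) = 6344.7 / 1.629 = 3894.84.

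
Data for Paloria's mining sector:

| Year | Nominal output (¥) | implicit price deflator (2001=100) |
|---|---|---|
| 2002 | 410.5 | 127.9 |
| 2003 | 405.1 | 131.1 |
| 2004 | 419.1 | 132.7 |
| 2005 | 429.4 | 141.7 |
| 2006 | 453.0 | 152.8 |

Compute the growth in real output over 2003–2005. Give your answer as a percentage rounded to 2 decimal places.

-1.93%

Real output 2003 = 405.1/1.311 = 309.00.
Real output 2005 = 429.4/1.417 = 303.03.
Change = 303.03/309.00 − 1 = -0.0193.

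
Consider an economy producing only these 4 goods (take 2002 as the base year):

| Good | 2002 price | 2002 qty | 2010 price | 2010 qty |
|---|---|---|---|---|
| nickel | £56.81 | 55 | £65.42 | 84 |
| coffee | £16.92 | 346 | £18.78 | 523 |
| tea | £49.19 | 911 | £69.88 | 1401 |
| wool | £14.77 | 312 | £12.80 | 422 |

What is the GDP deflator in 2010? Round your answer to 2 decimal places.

Nominal GDP 2010 = 65.42·84 + 18.78·523 + 69.88·1401 + 12.80·422 = 118620.70.
Real GDP 2010 (at 2002 prices) = 56.81·84 + 16.92·523 + 49.19·1401 + 14.77·422 = 88769.33.
Deflator = Nominal/Real × 100 = 118620.70/88769.33 × 100 = 133.628.

133.63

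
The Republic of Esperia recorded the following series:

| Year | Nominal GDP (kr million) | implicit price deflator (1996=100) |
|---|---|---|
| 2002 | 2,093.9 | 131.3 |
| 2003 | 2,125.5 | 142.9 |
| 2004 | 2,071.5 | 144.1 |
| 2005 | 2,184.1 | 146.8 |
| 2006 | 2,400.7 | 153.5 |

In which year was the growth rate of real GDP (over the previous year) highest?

2003: real = 2125.5/1.429 = 1487.40; growth vs 2002 (1594.74) = -6.73%.
2004: real = 2071.5/1.441 = 1437.54; growth vs 2003 (1487.40) = -3.35%.
2005: real = 2184.1/1.468 = 1487.81; growth vs 2004 (1437.54) = 3.50%.
2006: real = 2400.7/1.535 = 1563.97; growth vs 2005 (1487.81) = 5.12%.

2006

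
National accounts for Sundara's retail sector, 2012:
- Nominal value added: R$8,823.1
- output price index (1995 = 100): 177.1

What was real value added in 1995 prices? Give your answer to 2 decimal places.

R$4,981.99

Real value added = Nominal / (output price index/100) = 8823.1 / 1.771 = 4981.99.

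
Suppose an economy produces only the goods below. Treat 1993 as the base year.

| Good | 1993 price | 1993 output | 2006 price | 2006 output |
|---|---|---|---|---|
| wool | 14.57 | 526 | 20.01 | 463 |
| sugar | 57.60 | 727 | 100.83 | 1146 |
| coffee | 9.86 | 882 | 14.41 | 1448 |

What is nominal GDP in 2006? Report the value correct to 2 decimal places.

145681.49

Nominal GDP 2006 = Σ (p_2006 × q_2006) = 20.01·463 + 100.83·1146 + 14.41·1448 = 145681.49.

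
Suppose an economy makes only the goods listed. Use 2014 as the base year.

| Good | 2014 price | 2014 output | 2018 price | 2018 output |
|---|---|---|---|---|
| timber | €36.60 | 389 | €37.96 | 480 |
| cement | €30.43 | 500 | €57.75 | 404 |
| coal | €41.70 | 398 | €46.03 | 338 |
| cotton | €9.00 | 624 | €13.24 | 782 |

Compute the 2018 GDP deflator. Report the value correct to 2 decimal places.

132.30

Nominal GDP 2018 = 37.96·480 + 57.75·404 + 46.03·338 + 13.24·782 = 67463.62.
Real GDP 2018 (at 2014 prices) = 36.60·480 + 30.43·404 + 41.70·338 + 9.00·782 = 50994.32.
Deflator = Nominal/Real × 100 = 67463.62/50994.32 × 100 = 132.296.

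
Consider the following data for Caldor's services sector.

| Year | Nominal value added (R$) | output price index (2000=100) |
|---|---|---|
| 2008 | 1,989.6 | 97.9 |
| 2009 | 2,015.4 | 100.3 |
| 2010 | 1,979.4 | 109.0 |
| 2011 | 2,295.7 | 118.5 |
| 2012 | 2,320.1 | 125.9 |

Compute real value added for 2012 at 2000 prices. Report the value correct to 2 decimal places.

R$1,842.81

Real value added 2012 = 2320.1 / 1.259 = 1842.81.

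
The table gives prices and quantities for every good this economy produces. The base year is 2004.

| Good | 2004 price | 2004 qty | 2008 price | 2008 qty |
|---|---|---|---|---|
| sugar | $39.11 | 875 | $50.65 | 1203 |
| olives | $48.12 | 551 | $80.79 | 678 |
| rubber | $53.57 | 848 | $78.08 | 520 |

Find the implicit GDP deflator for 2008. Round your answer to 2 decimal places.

Nominal GDP 2008 = 50.65·1203 + 80.79·678 + 78.08·520 = 156309.17.
Real GDP 2008 (at 2004 prices) = 39.11·1203 + 48.12·678 + 53.57·520 = 107531.09.
Deflator = Nominal/Real × 100 = 156309.17/107531.09 × 100 = 145.362.

145.36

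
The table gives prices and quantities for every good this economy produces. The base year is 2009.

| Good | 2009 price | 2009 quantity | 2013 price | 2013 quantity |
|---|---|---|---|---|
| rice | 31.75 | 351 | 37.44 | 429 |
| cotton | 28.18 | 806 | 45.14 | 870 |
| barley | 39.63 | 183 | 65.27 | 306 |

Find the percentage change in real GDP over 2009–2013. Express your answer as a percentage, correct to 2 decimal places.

Real GDP 2009 = Nominal GDP 2009 = 31.75·351 + 28.18·806 + 39.63·183 = 41109.62.
Real GDP 2013 (at 2009 prices) = 31.75·429 + 28.18·870 + 39.63·306 = 50264.13.
Real growth = 50264.13/41109.62 − 1 = 0.2227.

22.27%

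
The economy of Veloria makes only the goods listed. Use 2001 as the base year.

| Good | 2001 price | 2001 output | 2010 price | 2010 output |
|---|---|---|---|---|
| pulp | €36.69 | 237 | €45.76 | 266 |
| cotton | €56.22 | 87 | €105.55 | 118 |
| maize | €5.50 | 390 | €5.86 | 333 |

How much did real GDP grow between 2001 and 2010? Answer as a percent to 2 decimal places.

Real GDP 2001 = Nominal GDP 2001 = 36.69·237 + 56.22·87 + 5.50·390 = 15731.67.
Real GDP 2010 (at 2001 prices) = 36.69·266 + 56.22·118 + 5.50·333 = 18225.00.
Real growth = 18225.00/15731.67 − 1 = 0.1585.

15.85%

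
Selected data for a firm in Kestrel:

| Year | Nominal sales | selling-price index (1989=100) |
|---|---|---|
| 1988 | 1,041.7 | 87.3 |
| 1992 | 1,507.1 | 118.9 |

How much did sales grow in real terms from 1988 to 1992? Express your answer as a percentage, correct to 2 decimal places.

6.23%

Deflate each year: 1988 → 1041.7/0.873 = 1193.24; 1992 → 1507.1/1.189 = 1267.54.
So real sales changed by 1267.54/1193.24 − 1 = 0.0623, i.e. 6.23%.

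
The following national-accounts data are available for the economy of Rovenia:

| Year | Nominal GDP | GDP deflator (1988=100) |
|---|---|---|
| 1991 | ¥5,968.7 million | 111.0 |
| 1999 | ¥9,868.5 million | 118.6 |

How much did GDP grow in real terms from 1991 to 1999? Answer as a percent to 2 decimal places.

Deflate each year: 1991 → 5968.7/1.110 = 5377.21; 1999 → 9868.5/1.186 = 8320.83.
So real GDP changed by 8320.83/5377.21 − 1 = 0.5474, i.e. 54.74%.

54.74%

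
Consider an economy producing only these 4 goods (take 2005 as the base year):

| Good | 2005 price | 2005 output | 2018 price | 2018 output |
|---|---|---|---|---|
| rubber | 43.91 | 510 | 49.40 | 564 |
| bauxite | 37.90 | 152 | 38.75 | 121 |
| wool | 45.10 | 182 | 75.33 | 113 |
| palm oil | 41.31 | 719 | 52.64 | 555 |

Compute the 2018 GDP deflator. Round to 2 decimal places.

122.49

Nominal GDP 2018 = 49.40·564 + 38.75·121 + 75.33·113 + 52.64·555 = 70277.84.
Real GDP 2018 (at 2005 prices) = 43.91·564 + 37.90·121 + 45.10·113 + 41.31·555 = 57374.49.
Deflator = Nominal/Real × 100 = 70277.84/57374.49 × 100 = 122.490.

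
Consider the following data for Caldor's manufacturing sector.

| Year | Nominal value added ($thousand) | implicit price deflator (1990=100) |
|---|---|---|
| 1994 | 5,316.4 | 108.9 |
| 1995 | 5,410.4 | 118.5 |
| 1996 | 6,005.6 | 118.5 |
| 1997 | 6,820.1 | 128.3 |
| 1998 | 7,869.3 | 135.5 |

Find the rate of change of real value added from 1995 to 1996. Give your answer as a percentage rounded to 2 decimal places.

11.00%

Real value added 1995 = 5410.4/1.185 = 4565.74.
Real value added 1996 = 6005.6/1.185 = 5068.02.
Change = 5068.02/4565.74 − 1 = 0.1100.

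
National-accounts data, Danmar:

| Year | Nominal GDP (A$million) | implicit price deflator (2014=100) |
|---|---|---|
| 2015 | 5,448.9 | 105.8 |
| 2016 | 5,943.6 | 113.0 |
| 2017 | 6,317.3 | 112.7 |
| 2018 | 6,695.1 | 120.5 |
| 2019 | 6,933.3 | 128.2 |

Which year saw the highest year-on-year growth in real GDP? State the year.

2016: real = 5943.6/1.130 = 5259.82; growth vs 2015 (5150.19) = 2.13%.
2017: real = 6317.3/1.127 = 5605.41; growth vs 2016 (5259.82) = 6.57%.
2018: real = 6695.1/1.205 = 5556.10; growth vs 2017 (5605.41) = -0.88%.
2019: real = 6933.3/1.282 = 5408.19; growth vs 2018 (5556.10) = -2.66%.

2017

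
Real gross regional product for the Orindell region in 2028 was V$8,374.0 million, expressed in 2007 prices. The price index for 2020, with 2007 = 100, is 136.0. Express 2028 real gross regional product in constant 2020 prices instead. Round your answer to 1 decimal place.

V$11,388.6 million

Real gross regional product in 2020 prices = Real gross regional product in 2007 prices × (P_2020/P_2007) = 8374.0 × 1.360 = 11388.64.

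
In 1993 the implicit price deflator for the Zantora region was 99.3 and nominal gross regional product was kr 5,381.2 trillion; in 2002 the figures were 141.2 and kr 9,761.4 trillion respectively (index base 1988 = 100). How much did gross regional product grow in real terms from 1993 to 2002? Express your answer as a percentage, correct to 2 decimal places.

27.57%

Deflate each year: 1993 → 5381.2/0.993 = 5419.13; 2002 → 9761.4/1.412 = 6913.17.
So real gross regional product changed by 6913.17/5419.13 − 1 = 0.2757, i.e. 27.57%.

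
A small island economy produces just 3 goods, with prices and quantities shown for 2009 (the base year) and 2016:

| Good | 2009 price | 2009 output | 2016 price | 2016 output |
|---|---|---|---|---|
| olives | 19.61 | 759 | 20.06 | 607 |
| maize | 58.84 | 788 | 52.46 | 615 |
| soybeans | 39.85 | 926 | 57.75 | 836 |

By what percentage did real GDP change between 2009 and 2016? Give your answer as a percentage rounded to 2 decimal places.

Real GDP 2009 = Nominal GDP 2009 = 19.61·759 + 58.84·788 + 39.85·926 = 98151.01.
Real GDP 2016 (at 2009 prices) = 19.61·607 + 58.84·615 + 39.85·836 = 81404.47.
Real growth = 81404.47/98151.01 − 1 = -0.1706.

-17.06%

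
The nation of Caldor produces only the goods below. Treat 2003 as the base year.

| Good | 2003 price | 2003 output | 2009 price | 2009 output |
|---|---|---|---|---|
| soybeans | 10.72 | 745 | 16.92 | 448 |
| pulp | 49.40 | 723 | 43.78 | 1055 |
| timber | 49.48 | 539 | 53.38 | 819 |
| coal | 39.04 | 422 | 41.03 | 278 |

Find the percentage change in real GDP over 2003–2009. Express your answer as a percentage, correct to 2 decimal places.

24.70%

Real GDP 2003 = Nominal GDP 2003 = 10.72·745 + 49.40·723 + 49.48·539 + 39.04·422 = 86847.20.
Real GDP 2009 (at 2003 prices) = 10.72·448 + 49.40·1055 + 49.48·819 + 39.04·278 = 108296.80.
Real growth = 108296.80/86847.20 − 1 = 0.2470.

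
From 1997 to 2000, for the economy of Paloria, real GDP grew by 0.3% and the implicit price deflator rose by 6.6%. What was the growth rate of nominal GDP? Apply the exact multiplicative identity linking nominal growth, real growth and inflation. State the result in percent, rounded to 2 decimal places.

6.92%

(1 + g_nom) = (1 + g_real)(1 + π) = 1.0030 × 1.0660 = 1.06920.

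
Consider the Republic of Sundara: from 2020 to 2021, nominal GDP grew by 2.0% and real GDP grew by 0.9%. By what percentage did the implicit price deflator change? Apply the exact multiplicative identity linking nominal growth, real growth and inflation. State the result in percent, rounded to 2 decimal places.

1.09%

(1 + g_nom) = (1 + g_real)(1 + π), so π = 1.0200 / 1.0090 − 1 = 0.01090.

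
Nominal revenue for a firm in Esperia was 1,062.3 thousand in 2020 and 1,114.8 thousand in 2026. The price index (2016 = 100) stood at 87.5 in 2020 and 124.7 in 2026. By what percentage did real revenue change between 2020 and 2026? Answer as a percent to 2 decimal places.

-26.36%

Real revenue 2020 = 1062.3 / 0.875 = 1214.06.
Real revenue 2026 = 1114.8 / 1.247 = 893.99.
Real growth = 893.99 / 1214.06 − 1 = -0.2636.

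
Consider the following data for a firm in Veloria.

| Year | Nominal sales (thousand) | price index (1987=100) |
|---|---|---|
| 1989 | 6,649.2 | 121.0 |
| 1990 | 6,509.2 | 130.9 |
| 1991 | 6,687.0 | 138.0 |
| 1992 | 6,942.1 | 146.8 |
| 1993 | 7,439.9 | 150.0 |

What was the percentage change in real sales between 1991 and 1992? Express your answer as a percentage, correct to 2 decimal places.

Real sales 1991 = 6687.0/1.380 = 4845.65.
Real sales 1992 = 6942.1/1.468 = 4728.95.
Change = 4728.95/4845.65 − 1 = -0.0241.

-2.41%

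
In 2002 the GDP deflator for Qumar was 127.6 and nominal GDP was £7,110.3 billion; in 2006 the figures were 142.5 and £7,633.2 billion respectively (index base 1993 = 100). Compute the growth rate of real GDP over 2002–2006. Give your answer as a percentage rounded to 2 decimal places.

Deflate each year: 2002 → 7110.3/1.276 = 5572.34; 2006 → 7633.2/1.425 = 5356.63.
So real GDP changed by 5356.63/5572.34 − 1 = -0.0387, i.e. -3.87%.

-3.87%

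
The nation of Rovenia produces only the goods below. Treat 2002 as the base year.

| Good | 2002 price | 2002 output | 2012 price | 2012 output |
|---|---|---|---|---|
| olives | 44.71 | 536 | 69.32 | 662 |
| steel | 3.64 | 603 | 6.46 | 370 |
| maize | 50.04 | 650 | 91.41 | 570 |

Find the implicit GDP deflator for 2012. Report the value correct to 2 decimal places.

168.80

Nominal GDP 2012 = 69.32·662 + 6.46·370 + 91.41·570 = 100383.74.
Real GDP 2012 (at 2002 prices) = 44.71·662 + 3.64·370 + 50.04·570 = 59467.62.
Deflator = Nominal/Real × 100 = 100383.74/59467.62 × 100 = 168.804.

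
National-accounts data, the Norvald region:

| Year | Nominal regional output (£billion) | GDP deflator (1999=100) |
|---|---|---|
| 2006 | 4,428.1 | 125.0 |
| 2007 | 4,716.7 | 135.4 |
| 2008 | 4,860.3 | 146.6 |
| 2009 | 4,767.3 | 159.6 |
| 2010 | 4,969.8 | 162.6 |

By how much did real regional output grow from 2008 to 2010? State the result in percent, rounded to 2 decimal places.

Real regional output 2008 = 4860.3/1.466 = 3315.35.
Real regional output 2010 = 4969.8/1.626 = 3056.46.
Change = 3056.46/3315.35 − 1 = -0.0781.

-7.81%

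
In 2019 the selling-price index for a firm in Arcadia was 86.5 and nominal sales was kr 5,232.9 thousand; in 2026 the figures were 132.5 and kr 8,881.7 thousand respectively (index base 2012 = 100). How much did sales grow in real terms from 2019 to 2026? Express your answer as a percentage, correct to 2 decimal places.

10.80%

Real sales 2019 = 5232.9 / 0.865 = 6049.60.
Real sales 2026 = 8881.7 / 1.325 = 6703.17.
Real growth = 6703.17 / 6049.60 − 1 = 0.1080.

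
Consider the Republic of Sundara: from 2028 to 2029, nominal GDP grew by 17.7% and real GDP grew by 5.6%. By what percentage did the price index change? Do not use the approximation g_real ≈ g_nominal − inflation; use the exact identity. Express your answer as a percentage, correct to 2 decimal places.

11.46%

(1 + g_nom) = (1 + g_real)(1 + π), so π = 1.1770 / 1.0560 − 1 = 0.11458.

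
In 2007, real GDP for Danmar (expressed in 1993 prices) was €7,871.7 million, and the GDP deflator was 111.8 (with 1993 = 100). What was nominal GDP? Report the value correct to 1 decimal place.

€8,800.6 million

Nominal GDP = Real × (GDP deflator/100) = 7871.7 × 1.118 = 8800.56.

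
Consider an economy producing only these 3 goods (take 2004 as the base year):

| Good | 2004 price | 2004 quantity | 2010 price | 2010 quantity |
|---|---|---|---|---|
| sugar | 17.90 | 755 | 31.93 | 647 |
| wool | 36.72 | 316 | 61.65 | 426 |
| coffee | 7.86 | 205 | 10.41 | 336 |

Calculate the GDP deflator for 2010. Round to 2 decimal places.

Nominal GDP 2010 = 31.93·647 + 61.65·426 + 10.41·336 = 50419.37.
Real GDP 2010 (at 2004 prices) = 17.90·647 + 36.72·426 + 7.86·336 = 29864.98.
Deflator = Nominal/Real × 100 = 50419.37/29864.98 × 100 = 168.824.

168.82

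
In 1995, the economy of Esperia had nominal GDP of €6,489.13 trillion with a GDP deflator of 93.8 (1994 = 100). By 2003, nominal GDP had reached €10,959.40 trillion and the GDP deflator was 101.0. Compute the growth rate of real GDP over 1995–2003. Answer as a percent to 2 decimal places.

Deflate each year: 1995 → 6489.13/0.938 = 6918.05; 2003 → 10959.40/1.010 = 10850.89.
So real GDP changed by 10850.89/6918.05 − 1 = 0.5685, i.e. 56.85%.

56.85%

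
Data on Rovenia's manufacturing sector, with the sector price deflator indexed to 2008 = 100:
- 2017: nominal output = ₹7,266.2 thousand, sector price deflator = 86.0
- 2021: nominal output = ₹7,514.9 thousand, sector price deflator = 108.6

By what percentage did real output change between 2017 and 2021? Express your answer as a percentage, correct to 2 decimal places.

Deflate each year: 2017 → 7266.2/0.860 = 8449.07; 2021 → 7514.9/1.086 = 6919.80.
So real output changed by 6919.80/8449.07 − 1 = -0.1810, i.e. -18.10%.

-18.10%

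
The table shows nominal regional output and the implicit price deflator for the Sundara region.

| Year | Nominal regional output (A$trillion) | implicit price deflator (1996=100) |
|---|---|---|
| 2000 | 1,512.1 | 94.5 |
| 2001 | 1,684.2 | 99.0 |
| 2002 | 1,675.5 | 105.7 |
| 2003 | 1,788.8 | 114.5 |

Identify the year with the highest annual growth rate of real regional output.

2001

2001: real = 1684.2/0.990 = 1701.21; growth vs 2000 (1600.11) = 6.32%.
2002: real = 1675.5/1.057 = 1585.15; growth vs 2001 (1701.21) = -6.82%.
2003: real = 1788.8/1.145 = 1562.27; growth vs 2002 (1585.15) = -1.44%.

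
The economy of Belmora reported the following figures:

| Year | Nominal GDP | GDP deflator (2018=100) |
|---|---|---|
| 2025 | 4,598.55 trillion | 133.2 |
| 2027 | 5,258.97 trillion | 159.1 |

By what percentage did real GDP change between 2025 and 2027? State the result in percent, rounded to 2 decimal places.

-4.26%

Deflate each year: 2025 → 4598.55/1.332 = 3452.36; 2027 → 5258.97/1.591 = 3305.45.
So real GDP changed by 3305.45/3452.36 − 1 = -0.0426, i.e. -4.26%.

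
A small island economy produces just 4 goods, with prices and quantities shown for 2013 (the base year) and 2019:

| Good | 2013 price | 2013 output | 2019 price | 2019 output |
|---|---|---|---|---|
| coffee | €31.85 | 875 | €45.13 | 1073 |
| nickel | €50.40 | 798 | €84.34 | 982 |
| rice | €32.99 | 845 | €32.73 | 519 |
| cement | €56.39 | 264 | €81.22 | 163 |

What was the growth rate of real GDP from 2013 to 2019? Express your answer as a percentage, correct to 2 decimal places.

Real GDP 2013 = Nominal GDP 2013 = 31.85·875 + 50.40·798 + 32.99·845 + 56.39·264 = 110851.46.
Real GDP 2019 (at 2013 prices) = 31.85·1073 + 50.40·982 + 32.99·519 + 56.39·163 = 109981.23.
Real growth = 109981.23/110851.46 − 1 = -0.0079.

-0.79%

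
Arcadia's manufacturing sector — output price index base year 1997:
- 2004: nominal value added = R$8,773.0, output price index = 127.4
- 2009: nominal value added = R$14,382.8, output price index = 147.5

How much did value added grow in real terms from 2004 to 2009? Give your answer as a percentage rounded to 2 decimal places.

Real value added 2004 = 8773.0 / 1.274 = 6886.19.
Real value added 2009 = 14382.8 / 1.475 = 9751.05.
Real growth = 9751.05 / 6886.19 − 1 = 0.4160.

41.60%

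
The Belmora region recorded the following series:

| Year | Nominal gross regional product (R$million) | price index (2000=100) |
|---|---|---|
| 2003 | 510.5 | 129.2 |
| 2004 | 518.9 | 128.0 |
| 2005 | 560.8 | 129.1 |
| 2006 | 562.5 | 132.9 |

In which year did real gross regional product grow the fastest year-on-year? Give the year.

2004: real = 518.9/1.280 = 405.39; growth vs 2003 (395.12) = 2.60%.
2005: real = 560.8/1.291 = 434.39; growth vs 2004 (405.39) = 7.15%.
2006: real = 562.5/1.329 = 423.25; growth vs 2005 (434.39) = -2.56%.

2005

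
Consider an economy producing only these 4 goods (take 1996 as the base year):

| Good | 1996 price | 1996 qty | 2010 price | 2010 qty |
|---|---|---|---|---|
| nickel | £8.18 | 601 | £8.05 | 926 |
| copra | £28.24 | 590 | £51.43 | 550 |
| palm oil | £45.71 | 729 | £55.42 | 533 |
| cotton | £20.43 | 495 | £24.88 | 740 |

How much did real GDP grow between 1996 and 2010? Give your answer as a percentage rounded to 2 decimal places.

-3.73%

Real GDP 1996 = Nominal GDP 1996 = 8.18·601 + 28.24·590 + 45.71·729 + 20.43·495 = 65013.22.
Real GDP 2010 (at 1996 prices) = 8.18·926 + 28.24·550 + 45.71·533 + 20.43·740 = 62588.31.
Real growth = 62588.31/65013.22 − 1 = -0.0373.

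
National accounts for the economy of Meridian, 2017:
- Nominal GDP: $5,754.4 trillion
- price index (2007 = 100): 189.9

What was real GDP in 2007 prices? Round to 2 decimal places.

$3,030.23 trillion

Real GDP = Nominal / (price index/100) = 5754.4 / 1.899 = 3030.23.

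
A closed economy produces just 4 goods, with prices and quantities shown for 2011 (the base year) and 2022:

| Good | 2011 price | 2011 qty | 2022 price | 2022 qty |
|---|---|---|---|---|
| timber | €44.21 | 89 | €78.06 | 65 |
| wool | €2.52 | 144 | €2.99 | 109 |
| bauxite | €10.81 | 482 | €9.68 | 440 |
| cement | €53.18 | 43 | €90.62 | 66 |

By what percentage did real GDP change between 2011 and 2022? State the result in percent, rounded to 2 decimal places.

-3.22%

Real GDP 2011 = Nominal GDP 2011 = 44.21·89 + 2.52·144 + 10.81·482 + 53.18·43 = 11794.73.
Real GDP 2022 (at 2011 prices) = 44.21·65 + 2.52·109 + 10.81·440 + 53.18·66 = 11414.61.
Real growth = 11414.61/11794.73 − 1 = -0.0322.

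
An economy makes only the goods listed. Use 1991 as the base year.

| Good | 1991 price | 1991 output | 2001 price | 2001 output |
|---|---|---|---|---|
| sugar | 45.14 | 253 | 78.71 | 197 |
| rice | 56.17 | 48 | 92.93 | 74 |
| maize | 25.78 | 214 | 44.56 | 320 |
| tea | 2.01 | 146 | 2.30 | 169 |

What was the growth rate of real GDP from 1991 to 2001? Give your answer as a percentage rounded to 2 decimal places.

Real GDP 1991 = Nominal GDP 1991 = 45.14·253 + 56.17·48 + 25.78·214 + 2.01·146 = 19926.96.
Real GDP 2001 (at 1991 prices) = 45.14·197 + 56.17·74 + 25.78·320 + 2.01·169 = 21638.45.
Real growth = 21638.45/19926.96 − 1 = 0.0859.

8.59%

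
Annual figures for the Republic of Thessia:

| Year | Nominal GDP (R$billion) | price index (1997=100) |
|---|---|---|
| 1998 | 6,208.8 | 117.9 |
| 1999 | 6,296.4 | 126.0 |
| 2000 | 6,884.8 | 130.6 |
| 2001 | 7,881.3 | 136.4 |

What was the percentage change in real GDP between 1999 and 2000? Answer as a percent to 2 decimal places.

Real GDP 1999 = 6296.4/1.260 = 4997.14.
Real GDP 2000 = 6884.8/1.306 = 5271.67.
Change = 5271.67/4997.14 − 1 = 0.0549.

5.49%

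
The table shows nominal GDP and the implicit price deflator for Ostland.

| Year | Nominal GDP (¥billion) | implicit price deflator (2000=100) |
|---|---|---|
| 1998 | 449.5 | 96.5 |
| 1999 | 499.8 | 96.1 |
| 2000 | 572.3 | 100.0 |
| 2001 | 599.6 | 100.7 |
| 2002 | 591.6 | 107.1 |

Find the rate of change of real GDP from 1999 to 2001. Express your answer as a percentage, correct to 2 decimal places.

Real GDP 1999 = 499.8/0.961 = 520.08.
Real GDP 2001 = 599.6/1.007 = 595.43.
Change = 595.43/520.08 − 1 = 0.1449.

14.49%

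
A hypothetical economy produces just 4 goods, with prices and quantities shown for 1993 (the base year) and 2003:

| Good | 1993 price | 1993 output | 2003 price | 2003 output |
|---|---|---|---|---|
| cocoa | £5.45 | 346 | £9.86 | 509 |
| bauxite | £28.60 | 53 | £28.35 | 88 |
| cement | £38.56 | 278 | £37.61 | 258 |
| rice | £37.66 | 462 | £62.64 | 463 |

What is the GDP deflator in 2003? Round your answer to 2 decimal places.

Nominal GDP 2003 = 9.86·509 + 28.35·88 + 37.61·258 + 62.64·463 = 46219.24.
Real GDP 2003 (at 1993 prices) = 5.45·509 + 28.60·88 + 38.56·258 + 37.66·463 = 32675.91.
Deflator = Nominal/Real × 100 = 46219.24/32675.91 × 100 = 141.447.

141.45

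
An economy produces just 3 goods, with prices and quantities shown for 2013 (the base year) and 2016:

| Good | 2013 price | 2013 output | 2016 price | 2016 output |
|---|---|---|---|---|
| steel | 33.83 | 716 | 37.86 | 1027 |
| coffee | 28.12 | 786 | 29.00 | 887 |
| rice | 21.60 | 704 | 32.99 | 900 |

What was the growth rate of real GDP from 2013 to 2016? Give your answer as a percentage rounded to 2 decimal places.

28.60%

Real GDP 2013 = Nominal GDP 2013 = 33.83·716 + 28.12·786 + 21.60·704 = 61531.00.
Real GDP 2016 (at 2013 prices) = 33.83·1027 + 28.12·887 + 21.60·900 = 79125.85.
Real growth = 79125.85/61531.00 − 1 = 0.2860.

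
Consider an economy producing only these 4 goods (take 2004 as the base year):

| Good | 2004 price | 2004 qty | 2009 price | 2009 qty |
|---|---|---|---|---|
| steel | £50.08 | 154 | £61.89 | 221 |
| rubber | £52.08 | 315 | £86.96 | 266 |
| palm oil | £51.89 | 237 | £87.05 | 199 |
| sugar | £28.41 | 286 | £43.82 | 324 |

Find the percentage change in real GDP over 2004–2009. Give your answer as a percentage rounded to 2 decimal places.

-0.20%

Real GDP 2004 = Nominal GDP 2004 = 50.08·154 + 52.08·315 + 51.89·237 + 28.41·286 = 44540.71.
Real GDP 2009 (at 2004 prices) = 50.08·221 + 52.08·266 + 51.89·199 + 28.41·324 = 44451.91.
Real growth = 44451.91/44540.71 − 1 = -0.0020.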